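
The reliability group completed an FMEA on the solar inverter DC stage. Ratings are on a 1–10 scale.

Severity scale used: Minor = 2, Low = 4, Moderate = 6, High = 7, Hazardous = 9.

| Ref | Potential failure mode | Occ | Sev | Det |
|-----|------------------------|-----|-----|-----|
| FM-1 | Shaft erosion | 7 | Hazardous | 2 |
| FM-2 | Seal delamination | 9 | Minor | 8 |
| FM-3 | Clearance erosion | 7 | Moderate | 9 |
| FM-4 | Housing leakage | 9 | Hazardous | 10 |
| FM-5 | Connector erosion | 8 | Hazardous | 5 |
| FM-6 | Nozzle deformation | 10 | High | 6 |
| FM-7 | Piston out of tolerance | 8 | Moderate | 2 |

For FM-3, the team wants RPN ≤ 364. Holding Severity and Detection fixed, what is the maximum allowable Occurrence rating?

FM-3: S=6, O=7, D=9 → current RPN = 378.
Fixed product = 54. Need 54 × O ≤ 364, so O ≤ 364/54 = 6.74.
Maximum integer Occurrence rating = 6 (gives RPN 324; O=7 would give 378 > 364).

6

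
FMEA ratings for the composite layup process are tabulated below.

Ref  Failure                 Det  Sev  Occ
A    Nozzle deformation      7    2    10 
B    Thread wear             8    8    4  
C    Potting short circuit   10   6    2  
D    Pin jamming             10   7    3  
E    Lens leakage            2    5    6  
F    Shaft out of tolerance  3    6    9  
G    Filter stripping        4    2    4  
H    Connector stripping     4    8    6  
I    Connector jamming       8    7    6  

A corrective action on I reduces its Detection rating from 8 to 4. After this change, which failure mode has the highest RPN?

B

RPN = Severity × Occurrence × Detection:
  A: 2 × 10 × 7 = 140
  B: 8 × 4 × 8 = 256
  C: 6 × 2 × 10 = 120
  D: 7 × 3 × 10 = 210
  E: 5 × 6 × 2 = 60
  F: 6 × 9 × 3 = 162
  G: 2 × 4 × 4 = 32
  H: 8 × 6 × 4 = 192
  I: 7 × 6 × 8 = 336
After action: I → 7 × 6 × 4 = 168.
Revised RPNs: B=256, D=210, H=192, I=168, F=162, A=140, C=120, E=60, G=32.
Highest is now B (256).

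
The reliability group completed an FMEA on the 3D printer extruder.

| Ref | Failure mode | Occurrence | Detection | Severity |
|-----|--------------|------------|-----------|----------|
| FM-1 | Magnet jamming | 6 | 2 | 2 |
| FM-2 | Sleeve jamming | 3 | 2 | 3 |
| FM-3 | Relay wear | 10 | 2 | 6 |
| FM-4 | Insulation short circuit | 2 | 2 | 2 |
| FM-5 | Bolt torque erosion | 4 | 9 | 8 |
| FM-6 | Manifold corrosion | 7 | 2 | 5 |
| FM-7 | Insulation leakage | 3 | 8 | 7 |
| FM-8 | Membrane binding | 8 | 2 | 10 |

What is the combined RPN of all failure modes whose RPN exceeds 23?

RPN = Severity × Occurrence × Detection:
  FM-1: 2 × 6 × 2 = 24
  FM-2: 3 × 3 × 2 = 18
  FM-3: 6 × 10 × 2 = 120
  FM-4: 2 × 2 × 2 = 8
  FM-5: 8 × 4 × 9 = 288
  FM-6: 5 × 7 × 2 = 70
  FM-7: 7 × 3 × 8 = 168
  FM-8: 10 × 8 × 2 = 160
RPN > 23: FM-1 (24), FM-3 (120), FM-5 (288), FM-6 (70), FM-7 (168), FM-8 (160).
Sum: 24 + 120 + 288 + 70 + 168 + 160 = 830.

830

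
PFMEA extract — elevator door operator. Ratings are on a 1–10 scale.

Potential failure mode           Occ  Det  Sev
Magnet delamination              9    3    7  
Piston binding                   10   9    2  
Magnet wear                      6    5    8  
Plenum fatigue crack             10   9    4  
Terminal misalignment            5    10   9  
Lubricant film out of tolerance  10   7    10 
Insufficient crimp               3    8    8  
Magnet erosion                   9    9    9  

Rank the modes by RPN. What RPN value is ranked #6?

RPN = Severity × Occurrence × Detection:
  Magnet delamination: 7 × 9 × 3 = 189
  Piston binding: 2 × 10 × 9 = 180
  Magnet wear: 8 × 6 × 5 = 240
  Plenum fatigue crack: 4 × 10 × 9 = 360
  Terminal misalignment: 9 × 5 × 10 = 450
  Lubricant film out of tolerance: 10 × 10 × 7 = 700
  Insufficient crimp: 8 × 3 × 8 = 192
  Magnet erosion: 9 × 9 × 9 = 729
Sorted descending: 729, 700, 450, 360, 240, 192, 189, 180.
The sixth-highest RPN is 192 (Insufficient crimp).

192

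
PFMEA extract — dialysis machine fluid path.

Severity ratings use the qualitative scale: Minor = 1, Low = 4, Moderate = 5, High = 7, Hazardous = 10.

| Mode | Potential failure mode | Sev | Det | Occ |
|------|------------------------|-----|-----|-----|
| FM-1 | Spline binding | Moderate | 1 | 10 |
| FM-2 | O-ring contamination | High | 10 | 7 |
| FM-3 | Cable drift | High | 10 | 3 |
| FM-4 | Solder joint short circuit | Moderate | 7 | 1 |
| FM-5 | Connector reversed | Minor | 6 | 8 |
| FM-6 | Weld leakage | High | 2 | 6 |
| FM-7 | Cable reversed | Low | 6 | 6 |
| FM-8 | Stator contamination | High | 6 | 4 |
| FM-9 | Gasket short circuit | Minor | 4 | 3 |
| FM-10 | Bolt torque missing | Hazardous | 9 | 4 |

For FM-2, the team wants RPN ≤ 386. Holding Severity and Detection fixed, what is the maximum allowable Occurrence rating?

FM-2: S=7, O=7, D=10 → current RPN = 490.
Fixed product = 70. Need 70 × O ≤ 386, so O ≤ 386/70 = 5.51.
Maximum integer Occurrence rating = 5 (gives RPN 350; O=6 would give 420 > 386).

5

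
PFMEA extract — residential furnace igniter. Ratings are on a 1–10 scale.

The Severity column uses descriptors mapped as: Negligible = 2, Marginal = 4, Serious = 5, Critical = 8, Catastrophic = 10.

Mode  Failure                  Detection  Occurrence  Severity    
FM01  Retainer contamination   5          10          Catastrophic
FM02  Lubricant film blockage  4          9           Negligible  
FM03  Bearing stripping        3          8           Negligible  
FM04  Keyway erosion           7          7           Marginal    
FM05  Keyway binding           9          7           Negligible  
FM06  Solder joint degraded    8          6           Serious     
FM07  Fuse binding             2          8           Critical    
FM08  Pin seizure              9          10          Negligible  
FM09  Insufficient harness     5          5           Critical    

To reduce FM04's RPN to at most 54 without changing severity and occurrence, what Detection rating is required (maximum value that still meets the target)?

FM04: S=4, O=7, D=7 → current RPN = 196.
Fixed product = 28. Need 28 × D ≤ 54, so D ≤ 54/28 = 1.93.
Maximum integer Detection rating = 1 (gives RPN 28; D=2 would give 56 > 54).

1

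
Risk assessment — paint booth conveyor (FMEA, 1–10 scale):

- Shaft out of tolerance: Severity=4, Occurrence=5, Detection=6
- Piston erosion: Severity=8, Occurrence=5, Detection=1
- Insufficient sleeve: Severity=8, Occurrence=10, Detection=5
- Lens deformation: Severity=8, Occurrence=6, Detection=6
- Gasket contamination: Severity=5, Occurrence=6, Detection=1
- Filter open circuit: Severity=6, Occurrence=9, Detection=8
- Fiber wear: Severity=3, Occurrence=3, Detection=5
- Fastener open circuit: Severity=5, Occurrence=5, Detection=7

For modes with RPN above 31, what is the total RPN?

RPN = Severity × Occurrence × Detection:
  Shaft out of tolerance: 4 × 5 × 6 = 120
  Piston erosion: 8 × 5 × 1 = 40
  Insufficient sleeve: 8 × 10 × 5 = 400
  Lens deformation: 8 × 6 × 6 = 288
  Gasket contamination: 5 × 6 × 1 = 30
  Filter open circuit: 6 × 9 × 8 = 432
  Fiber wear: 3 × 3 × 5 = 45
  Fastener open circuit: 5 × 5 × 7 = 175
RPN > 31: Shaft out of tolerance (120), Piston erosion (40), Insufficient sleeve (400), Lens deformation (288), Filter open circuit (432), Fiber wear (45), Fastener open circuit (175).
Sum: 120 + 40 + 400 + 288 + 432 + 45 + 175 = 1500.

1500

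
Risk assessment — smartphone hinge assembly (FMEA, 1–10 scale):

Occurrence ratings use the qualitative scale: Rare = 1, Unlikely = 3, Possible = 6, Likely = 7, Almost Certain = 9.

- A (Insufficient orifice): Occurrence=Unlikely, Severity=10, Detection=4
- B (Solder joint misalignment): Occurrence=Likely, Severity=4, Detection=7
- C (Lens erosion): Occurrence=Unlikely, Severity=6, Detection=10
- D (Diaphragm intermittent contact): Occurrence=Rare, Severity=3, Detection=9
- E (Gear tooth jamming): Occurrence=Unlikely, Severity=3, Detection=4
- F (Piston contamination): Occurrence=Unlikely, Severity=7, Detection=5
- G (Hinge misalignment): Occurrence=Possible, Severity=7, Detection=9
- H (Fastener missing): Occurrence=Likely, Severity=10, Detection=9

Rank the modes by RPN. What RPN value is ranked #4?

RPN = Severity × Occurrence × Detection:
  A: 10 × 3 × 4 = 120
  B: 4 × 7 × 7 = 196
  C: 6 × 3 × 10 = 180
  D: 3 × 1 × 9 = 27
  E: 3 × 3 × 4 = 36
  F: 7 × 3 × 5 = 105
  G: 7 × 6 × 9 = 378
  H: 10 × 7 × 9 = 630
Sorted descending: 630, 378, 196, 180, 120, 105, 36, 27.
The fourth-highest RPN is 180 (C).

180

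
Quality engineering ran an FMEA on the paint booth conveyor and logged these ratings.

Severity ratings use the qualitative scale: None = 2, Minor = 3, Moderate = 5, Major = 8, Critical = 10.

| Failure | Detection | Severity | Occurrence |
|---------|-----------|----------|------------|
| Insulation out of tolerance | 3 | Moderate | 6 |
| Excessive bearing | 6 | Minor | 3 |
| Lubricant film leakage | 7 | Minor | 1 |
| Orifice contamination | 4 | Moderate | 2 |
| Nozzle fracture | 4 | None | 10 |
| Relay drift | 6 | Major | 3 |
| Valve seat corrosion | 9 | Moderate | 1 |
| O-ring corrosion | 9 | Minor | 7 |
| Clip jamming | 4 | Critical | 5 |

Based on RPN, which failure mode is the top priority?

Clip jamming

RPN = Severity × Occurrence × Detection:
  Insulation out of tolerance: 5 × 6 × 3 = 90
  Excessive bearing: 3 × 3 × 6 = 54
  Lubricant film leakage: 3 × 1 × 7 = 21
  Orifice contamination: 5 × 2 × 4 = 40
  Nozzle fracture: 2 × 10 × 4 = 80
  Relay drift: 8 × 3 × 6 = 144
  Valve seat corrosion: 5 × 1 × 9 = 45
  O-ring corrosion: 3 × 7 × 9 = 189
  Clip jamming: 10 × 5 × 4 = 200
Highest RPN is 200 → Clip jamming.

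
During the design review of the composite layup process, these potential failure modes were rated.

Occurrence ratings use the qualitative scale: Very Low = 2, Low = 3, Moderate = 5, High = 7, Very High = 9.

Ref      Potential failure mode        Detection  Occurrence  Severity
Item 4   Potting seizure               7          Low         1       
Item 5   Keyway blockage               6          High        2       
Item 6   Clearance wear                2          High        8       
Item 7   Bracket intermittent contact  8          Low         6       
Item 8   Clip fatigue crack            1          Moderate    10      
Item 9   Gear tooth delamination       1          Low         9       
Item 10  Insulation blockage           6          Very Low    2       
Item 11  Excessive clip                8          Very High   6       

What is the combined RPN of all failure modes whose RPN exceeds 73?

772

RPN = Severity × Occurrence × Detection:
  Item 4: 1 × 3 × 7 = 21
  Item 5: 2 × 7 × 6 = 84
  Item 6: 8 × 7 × 2 = 112
  Item 7: 6 × 3 × 8 = 144
  Item 8: 10 × 5 × 1 = 50
  Item 9: 9 × 3 × 1 = 27
  Item 10: 2 × 2 × 6 = 24
  Item 11: 6 × 9 × 8 = 432
RPN > 73: Item 5 (84), Item 6 (112), Item 7 (144), Item 11 (432).
Sum: 84 + 112 + 144 + 432 = 772.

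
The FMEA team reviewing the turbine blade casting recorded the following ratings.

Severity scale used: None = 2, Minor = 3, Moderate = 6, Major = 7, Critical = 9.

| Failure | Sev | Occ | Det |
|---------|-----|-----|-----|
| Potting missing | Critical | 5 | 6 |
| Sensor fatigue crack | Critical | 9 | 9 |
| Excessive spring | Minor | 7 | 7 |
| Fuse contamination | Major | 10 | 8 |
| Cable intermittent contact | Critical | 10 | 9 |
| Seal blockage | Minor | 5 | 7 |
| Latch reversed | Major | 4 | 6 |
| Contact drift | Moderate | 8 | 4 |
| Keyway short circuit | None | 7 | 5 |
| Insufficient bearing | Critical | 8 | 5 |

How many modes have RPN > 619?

2

RPN = Severity × Occurrence × Detection:
  Potting missing: 9 × 5 × 6 = 270
  Sensor fatigue crack: 9 × 9 × 9 = 729
  Excessive spring: 3 × 7 × 7 = 147
  Fuse contamination: 7 × 10 × 8 = 560
  Cable intermittent contact: 9 × 10 × 9 = 810
  Seal blockage: 3 × 5 × 7 = 105
  Latch reversed: 7 × 4 × 6 = 168
  Contact drift: 6 × 8 × 4 = 192
  Keyway short circuit: 2 × 7 × 5 = 70
  Insufficient bearing: 9 × 8 × 5 = 360
Modes with RPN > 619: Sensor fatigue crack (729), Cable intermittent contact (810) → 2.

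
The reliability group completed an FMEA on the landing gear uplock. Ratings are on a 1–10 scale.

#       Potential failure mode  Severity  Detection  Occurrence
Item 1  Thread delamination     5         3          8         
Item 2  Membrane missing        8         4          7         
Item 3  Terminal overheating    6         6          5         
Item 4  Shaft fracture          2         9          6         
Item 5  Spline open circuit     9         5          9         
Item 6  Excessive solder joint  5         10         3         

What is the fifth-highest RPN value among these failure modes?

120

RPN = Severity × Occurrence × Detection:
  Item 1: 5 × 8 × 3 = 120
  Item 2: 8 × 7 × 4 = 224
  Item 3: 6 × 5 × 6 = 180
  Item 4: 2 × 6 × 9 = 108
  Item 5: 9 × 9 × 5 = 405
  Item 6: 5 × 3 × 10 = 150
Sorted descending: 405, 224, 180, 150, 120, 108.
The fifth-highest RPN is 120 (Item 1).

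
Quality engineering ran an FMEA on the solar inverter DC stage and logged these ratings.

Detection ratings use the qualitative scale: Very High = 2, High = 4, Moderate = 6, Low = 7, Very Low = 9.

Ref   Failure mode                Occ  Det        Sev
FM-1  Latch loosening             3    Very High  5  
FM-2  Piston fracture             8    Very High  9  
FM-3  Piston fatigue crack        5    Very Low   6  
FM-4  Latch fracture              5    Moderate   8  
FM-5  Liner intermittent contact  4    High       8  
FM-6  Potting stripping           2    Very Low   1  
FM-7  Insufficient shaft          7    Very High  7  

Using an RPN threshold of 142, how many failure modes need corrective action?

3

RPN = Severity × Occurrence × Detection:
  FM-1: 5 × 3 × 2 = 30
  FM-2: 9 × 8 × 2 = 144
  FM-3: 6 × 5 × 9 = 270
  FM-4: 8 × 5 × 6 = 240
  FM-5: 8 × 4 × 4 = 128
  FM-6: 1 × 2 × 9 = 18
  FM-7: 7 × 7 × 2 = 98
Modes with RPN ≥ 142: FM-2 (144), FM-3 (270), FM-4 (240) → 3.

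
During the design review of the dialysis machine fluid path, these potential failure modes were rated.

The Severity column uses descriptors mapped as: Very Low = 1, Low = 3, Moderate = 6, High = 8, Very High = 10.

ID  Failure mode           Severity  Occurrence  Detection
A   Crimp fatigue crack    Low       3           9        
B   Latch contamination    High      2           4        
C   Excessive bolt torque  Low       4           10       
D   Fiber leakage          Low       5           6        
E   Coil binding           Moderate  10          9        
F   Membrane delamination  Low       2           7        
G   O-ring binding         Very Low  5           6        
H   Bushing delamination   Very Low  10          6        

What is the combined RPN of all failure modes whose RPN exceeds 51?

RPN = Severity × Occurrence × Detection:
  A: 3 × 3 × 9 = 81
  B: 8 × 2 × 4 = 64
  C: 3 × 4 × 10 = 120
  D: 3 × 5 × 6 = 90
  E: 6 × 10 × 9 = 540
  F: 3 × 2 × 7 = 42
  G: 1 × 5 × 6 = 30
  H: 1 × 10 × 6 = 60
RPN > 51: A (81), B (64), C (120), D (90), E (540), H (60).
Sum: 81 + 64 + 120 + 90 + 540 + 60 = 955.

955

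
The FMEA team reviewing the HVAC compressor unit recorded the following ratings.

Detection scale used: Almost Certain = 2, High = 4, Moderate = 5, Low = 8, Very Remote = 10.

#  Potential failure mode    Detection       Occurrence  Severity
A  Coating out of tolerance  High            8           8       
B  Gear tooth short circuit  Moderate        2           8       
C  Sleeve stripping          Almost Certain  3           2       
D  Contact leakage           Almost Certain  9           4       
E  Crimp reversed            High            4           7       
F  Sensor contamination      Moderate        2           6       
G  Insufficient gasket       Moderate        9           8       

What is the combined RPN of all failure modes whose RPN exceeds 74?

RPN = Severity × Occurrence × Detection:
  A: 8 × 8 × 4 = 256
  B: 8 × 2 × 5 = 80
  C: 2 × 3 × 2 = 12
  D: 4 × 9 × 2 = 72
  E: 7 × 4 × 4 = 112
  F: 6 × 2 × 5 = 60
  G: 8 × 9 × 5 = 360
RPN > 74: A (256), B (80), E (112), G (360).
Sum: 256 + 80 + 112 + 360 = 808.

808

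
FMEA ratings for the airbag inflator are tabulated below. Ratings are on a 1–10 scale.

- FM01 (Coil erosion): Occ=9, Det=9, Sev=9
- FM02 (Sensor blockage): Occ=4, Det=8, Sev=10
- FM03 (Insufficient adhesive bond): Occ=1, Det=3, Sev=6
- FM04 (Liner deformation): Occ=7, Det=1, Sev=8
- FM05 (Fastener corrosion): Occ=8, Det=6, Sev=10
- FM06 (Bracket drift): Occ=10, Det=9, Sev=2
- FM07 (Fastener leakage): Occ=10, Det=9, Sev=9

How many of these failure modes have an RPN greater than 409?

3

RPN = Severity × Occurrence × Detection:
  FM01: 9 × 9 × 9 = 729
  FM02: 10 × 4 × 8 = 320
  FM03: 6 × 1 × 3 = 18
  FM04: 8 × 7 × 1 = 56
  FM05: 10 × 8 × 6 = 480
  FM06: 2 × 10 × 9 = 180
  FM07: 9 × 10 × 9 = 810
Modes with RPN > 409: FM01 (729), FM05 (480), FM07 (810) → 3.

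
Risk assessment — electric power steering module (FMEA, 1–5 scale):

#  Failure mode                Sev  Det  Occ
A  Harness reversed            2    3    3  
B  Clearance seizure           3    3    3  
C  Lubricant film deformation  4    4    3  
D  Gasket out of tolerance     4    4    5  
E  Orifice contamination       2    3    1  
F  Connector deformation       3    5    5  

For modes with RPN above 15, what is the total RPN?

248

RPN = Severity × Occurrence × Detection:
  A: 2 × 3 × 3 = 18
  B: 3 × 3 × 3 = 27
  C: 4 × 3 × 4 = 48
  D: 4 × 5 × 4 = 80
  E: 2 × 1 × 3 = 6
  F: 3 × 5 × 5 = 75
RPN > 15: A (18), B (27), C (48), D (80), F (75).
Sum: 18 + 27 + 48 + 80 + 75 = 248.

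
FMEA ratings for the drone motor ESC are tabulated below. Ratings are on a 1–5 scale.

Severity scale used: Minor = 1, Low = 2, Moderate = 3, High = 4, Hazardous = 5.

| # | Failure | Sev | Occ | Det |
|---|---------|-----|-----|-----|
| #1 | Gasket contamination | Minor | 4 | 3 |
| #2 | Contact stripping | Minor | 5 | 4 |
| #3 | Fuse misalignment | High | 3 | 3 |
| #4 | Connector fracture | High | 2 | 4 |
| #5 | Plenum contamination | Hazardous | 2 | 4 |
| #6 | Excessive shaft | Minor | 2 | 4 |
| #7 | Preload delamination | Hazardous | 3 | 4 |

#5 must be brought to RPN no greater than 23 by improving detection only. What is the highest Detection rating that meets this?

2

#5: S=5, O=2, D=4 → current RPN = 40.
Fixed product = 10. Need 10 × D ≤ 23, so D ≤ 23/10 = 2.30.
Maximum integer Detection rating = 2 (gives RPN 20; D=3 would give 30 > 23).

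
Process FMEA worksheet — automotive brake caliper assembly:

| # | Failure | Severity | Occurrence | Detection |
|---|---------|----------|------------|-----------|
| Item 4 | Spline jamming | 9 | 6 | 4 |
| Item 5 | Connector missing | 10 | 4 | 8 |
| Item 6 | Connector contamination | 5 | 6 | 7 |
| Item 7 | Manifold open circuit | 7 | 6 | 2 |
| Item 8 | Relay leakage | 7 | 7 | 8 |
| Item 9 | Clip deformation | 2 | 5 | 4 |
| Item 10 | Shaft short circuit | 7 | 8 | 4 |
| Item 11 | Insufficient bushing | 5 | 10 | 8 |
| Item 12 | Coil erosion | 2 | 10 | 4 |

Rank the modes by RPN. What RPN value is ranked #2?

RPN = Severity × Occurrence × Detection:
  Item 4: 9 × 6 × 4 = 216
  Item 5: 10 × 4 × 8 = 320
  Item 6: 5 × 6 × 7 = 210
  Item 7: 7 × 6 × 2 = 84
  Item 8: 7 × 7 × 8 = 392
  Item 9: 2 × 5 × 4 = 40
  Item 10: 7 × 8 × 4 = 224
  Item 11: 5 × 10 × 8 = 400
  Item 12: 2 × 10 × 4 = 80
Sorted descending: 400, 392, 320, 224, 216, 210, 84, 80, 40.
The second-highest RPN is 392 (Item 8).

392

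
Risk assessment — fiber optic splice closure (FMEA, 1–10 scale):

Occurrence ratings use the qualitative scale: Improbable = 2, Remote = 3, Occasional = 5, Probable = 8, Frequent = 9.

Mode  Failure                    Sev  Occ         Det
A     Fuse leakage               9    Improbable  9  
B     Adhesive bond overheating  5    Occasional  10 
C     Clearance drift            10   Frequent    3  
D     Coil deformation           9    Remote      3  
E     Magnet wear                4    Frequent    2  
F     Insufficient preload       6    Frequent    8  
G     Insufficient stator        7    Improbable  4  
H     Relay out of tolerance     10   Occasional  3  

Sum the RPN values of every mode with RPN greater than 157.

1114

RPN = Severity × Occurrence × Detection:
  A: 9 × 2 × 9 = 162
  B: 5 × 5 × 10 = 250
  C: 10 × 9 × 3 = 270
  D: 9 × 3 × 3 = 81
  E: 4 × 9 × 2 = 72
  F: 6 × 9 × 8 = 432
  G: 7 × 2 × 4 = 56
  H: 10 × 5 × 3 = 150
RPN > 157: A (162), B (250), C (270), F (432).
Sum: 162 + 250 + 270 + 432 = 1114.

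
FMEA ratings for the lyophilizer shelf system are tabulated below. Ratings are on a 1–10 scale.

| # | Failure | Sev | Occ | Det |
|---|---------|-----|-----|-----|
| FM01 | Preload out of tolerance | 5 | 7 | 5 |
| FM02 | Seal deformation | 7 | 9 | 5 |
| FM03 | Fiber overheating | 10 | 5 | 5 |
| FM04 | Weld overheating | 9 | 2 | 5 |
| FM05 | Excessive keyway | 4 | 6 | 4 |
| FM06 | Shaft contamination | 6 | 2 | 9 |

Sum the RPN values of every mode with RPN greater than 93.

RPN = Severity × Occurrence × Detection:
  FM01: 5 × 7 × 5 = 175
  FM02: 7 × 9 × 5 = 315
  FM03: 10 × 5 × 5 = 250
  FM04: 9 × 2 × 5 = 90
  FM05: 4 × 6 × 4 = 96
  FM06: 6 × 2 × 9 = 108
RPN > 93: FM01 (175), FM02 (315), FM03 (250), FM05 (96), FM06 (108).
Sum: 175 + 315 + 250 + 96 + 108 = 944.

944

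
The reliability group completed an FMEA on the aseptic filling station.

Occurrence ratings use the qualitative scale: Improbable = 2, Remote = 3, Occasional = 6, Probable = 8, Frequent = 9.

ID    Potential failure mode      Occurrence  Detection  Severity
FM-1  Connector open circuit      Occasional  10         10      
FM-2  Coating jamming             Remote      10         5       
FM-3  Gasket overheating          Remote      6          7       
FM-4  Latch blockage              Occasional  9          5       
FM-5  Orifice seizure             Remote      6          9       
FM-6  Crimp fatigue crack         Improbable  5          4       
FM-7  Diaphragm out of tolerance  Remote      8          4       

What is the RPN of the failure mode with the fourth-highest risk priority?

RPN = Severity × Occurrence × Detection:
  FM-1: 10 × 6 × 10 = 600
  FM-2: 5 × 3 × 10 = 150
  FM-3: 7 × 3 × 6 = 126
  FM-4: 5 × 6 × 9 = 270
  FM-5: 9 × 3 × 6 = 162
  FM-6: 4 × 2 × 5 = 40
  FM-7: 4 × 3 × 8 = 96
Sorted descending: 600, 270, 162, 150, 126, 96, 40.
The fourth-highest RPN is 150 (FM-2).

150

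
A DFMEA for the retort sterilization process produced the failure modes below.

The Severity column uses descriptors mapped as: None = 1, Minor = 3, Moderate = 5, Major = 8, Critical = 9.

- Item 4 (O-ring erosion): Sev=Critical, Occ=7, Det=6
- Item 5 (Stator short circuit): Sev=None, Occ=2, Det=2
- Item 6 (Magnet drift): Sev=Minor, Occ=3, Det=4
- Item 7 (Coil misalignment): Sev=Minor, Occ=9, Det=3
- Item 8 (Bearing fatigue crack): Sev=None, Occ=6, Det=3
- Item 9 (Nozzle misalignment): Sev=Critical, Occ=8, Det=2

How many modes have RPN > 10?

5

RPN = Severity × Occurrence × Detection:
  Item 4: 9 × 7 × 6 = 378
  Item 5: 1 × 2 × 2 = 4
  Item 6: 3 × 3 × 4 = 36
  Item 7: 3 × 9 × 3 = 81
  Item 8: 1 × 6 × 3 = 18
  Item 9: 9 × 8 × 2 = 144
Modes with RPN > 10: Item 4 (378), Item 6 (36), Item 7 (81), Item 8 (18), Item 9 (144) → 5.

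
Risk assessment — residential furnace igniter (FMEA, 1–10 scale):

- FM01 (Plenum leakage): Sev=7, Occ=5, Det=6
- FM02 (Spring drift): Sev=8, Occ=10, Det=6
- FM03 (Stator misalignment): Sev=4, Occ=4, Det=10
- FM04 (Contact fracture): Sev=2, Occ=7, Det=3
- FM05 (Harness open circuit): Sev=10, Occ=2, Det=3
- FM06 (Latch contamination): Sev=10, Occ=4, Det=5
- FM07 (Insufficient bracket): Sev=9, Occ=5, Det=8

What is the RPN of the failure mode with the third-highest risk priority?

210

RPN = Severity × Occurrence × Detection:
  FM01: 7 × 5 × 6 = 210
  FM02: 8 × 10 × 6 = 480
  FM03: 4 × 4 × 10 = 160
  FM04: 2 × 7 × 3 = 42
  FM05: 10 × 2 × 3 = 60
  FM06: 10 × 4 × 5 = 200
  FM07: 9 × 5 × 8 = 360
Sorted descending: 480, 360, 210, 200, 160, 60, 42.
The third-highest RPN is 210 (FM01).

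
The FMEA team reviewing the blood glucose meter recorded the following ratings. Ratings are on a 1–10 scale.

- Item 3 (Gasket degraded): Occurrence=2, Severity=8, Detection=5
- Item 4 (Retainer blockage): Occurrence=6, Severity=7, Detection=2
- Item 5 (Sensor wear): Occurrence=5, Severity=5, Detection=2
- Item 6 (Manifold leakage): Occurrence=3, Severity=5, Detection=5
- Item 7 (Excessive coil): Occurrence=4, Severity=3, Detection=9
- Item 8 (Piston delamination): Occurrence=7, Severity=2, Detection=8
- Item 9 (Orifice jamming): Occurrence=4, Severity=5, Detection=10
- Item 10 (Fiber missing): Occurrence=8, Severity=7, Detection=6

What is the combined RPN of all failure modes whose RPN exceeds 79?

920

RPN = Severity × Occurrence × Detection:
  Item 3: 8 × 2 × 5 = 80
  Item 4: 7 × 6 × 2 = 84
  Item 5: 5 × 5 × 2 = 50
  Item 6: 5 × 3 × 5 = 75
  Item 7: 3 × 4 × 9 = 108
  Item 8: 2 × 7 × 8 = 112
  Item 9: 5 × 4 × 10 = 200
  Item 10: 7 × 8 × 6 = 336
RPN > 79: Item 3 (80), Item 4 (84), Item 7 (108), Item 8 (112), Item 9 (200), Item 10 (336).
Sum: 80 + 84 + 108 + 112 + 200 + 336 = 920.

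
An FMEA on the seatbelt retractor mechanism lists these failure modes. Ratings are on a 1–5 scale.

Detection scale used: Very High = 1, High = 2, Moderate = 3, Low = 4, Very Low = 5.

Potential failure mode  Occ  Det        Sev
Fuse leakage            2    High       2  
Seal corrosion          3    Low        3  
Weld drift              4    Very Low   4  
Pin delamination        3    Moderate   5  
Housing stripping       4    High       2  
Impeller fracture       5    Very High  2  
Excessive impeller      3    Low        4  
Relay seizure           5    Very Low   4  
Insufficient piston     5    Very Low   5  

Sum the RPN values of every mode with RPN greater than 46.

353

RPN = Severity × Occurrence × Detection:
  Fuse leakage: 2 × 2 × 2 = 8
  Seal corrosion: 3 × 3 × 4 = 36
  Weld drift: 4 × 4 × 5 = 80
  Pin delamination: 5 × 3 × 3 = 45
  Housing stripping: 2 × 4 × 2 = 16
  Impeller fracture: 2 × 5 × 1 = 10
  Excessive impeller: 4 × 3 × 4 = 48
  Relay seizure: 4 × 5 × 5 = 100
  Insufficient piston: 5 × 5 × 5 = 125
RPN > 46: Weld drift (80), Excessive impeller (48), Relay seizure (100), Insufficient piston (125).
Sum: 80 + 48 + 100 + 125 = 353.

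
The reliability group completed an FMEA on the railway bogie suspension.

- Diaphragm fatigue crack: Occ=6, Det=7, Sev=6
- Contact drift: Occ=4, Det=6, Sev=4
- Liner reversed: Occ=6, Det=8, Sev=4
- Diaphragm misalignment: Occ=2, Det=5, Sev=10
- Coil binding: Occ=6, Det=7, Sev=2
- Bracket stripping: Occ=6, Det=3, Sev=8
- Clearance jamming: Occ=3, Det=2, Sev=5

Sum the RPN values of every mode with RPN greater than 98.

RPN = Severity × Occurrence × Detection:
  Diaphragm fatigue crack: 6 × 6 × 7 = 252
  Contact drift: 4 × 4 × 6 = 96
  Liner reversed: 4 × 6 × 8 = 192
  Diaphragm misalignment: 10 × 2 × 5 = 100
  Coil binding: 2 × 6 × 7 = 84
  Bracket stripping: 8 × 6 × 3 = 144
  Clearance jamming: 5 × 3 × 2 = 30
RPN > 98: Diaphragm fatigue crack (252), Liner reversed (192), Diaphragm misalignment (100), Bracket stripping (144).
Sum: 252 + 192 + 100 + 144 = 688.

688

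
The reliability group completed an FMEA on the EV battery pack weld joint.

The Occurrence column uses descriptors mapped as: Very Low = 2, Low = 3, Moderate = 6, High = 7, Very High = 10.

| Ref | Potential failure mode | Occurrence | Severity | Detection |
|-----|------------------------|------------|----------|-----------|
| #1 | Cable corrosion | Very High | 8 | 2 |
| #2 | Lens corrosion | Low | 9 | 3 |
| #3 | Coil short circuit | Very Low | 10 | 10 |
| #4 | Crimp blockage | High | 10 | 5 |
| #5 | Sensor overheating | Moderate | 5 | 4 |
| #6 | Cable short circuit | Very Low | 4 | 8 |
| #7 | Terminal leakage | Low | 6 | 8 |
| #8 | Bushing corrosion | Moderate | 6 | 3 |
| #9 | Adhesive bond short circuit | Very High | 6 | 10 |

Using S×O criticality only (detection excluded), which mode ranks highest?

Criticality = Severity × Occurrence:
  #1: 8 × 10 = 80
  #2: 9 × 3 = 27
  #3: 10 × 2 = 20
  #4: 10 × 7 = 70
  #5: 5 × 6 = 30
  #6: 4 × 2 = 8
  #7: 6 × 3 = 18
  #8: 6 × 6 = 36
  #9: 6 × 10 = 60
Highest criticality is 80 → #1.

#1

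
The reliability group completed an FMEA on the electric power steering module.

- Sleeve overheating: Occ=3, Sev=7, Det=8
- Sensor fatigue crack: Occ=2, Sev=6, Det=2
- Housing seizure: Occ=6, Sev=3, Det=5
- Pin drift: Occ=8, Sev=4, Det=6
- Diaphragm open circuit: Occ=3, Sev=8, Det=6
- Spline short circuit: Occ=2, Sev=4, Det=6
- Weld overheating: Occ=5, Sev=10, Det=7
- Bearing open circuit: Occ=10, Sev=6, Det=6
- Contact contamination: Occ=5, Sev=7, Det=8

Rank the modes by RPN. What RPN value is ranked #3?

RPN = Severity × Occurrence × Detection:
  Sleeve overheating: 7 × 3 × 8 = 168
  Sensor fatigue crack: 6 × 2 × 2 = 24
  Housing seizure: 3 × 6 × 5 = 90
  Pin drift: 4 × 8 × 6 = 192
  Diaphragm open circuit: 8 × 3 × 6 = 144
  Spline short circuit: 4 × 2 × 6 = 48
  Weld overheating: 10 × 5 × 7 = 350
  Bearing open circuit: 6 × 10 × 6 = 360
  Contact contamination: 7 × 5 × 8 = 280
Sorted descending: 360, 350, 280, 192, 168, 144, 90, 48, 24.
The third-highest RPN is 280 (Contact contamination).

280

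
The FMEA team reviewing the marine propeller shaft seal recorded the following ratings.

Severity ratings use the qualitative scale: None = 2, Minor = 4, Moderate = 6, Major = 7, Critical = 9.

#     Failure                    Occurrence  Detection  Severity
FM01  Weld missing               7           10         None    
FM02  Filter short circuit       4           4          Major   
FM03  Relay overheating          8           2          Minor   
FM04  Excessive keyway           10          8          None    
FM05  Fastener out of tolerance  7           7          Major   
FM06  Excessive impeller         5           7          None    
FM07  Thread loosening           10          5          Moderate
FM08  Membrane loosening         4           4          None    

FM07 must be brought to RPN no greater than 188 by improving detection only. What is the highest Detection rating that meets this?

FM07: S=6, O=10, D=5 → current RPN = 300.
Fixed product = 60. Need 60 × D ≤ 188, so D ≤ 188/60 = 3.13.
Maximum integer Detection rating = 3 (gives RPN 180; D=4 would give 240 > 188).

3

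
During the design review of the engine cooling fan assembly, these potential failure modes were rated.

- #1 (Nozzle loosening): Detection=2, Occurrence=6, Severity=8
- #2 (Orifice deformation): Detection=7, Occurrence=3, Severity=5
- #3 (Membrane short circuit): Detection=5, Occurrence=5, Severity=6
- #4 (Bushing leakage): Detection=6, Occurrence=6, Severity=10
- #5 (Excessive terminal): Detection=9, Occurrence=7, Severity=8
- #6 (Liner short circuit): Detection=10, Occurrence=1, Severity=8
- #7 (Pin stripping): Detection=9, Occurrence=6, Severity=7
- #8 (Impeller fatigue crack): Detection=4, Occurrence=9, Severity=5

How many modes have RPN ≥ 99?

6

RPN = Severity × Occurrence × Detection:
  #1: 8 × 6 × 2 = 96
  #2: 5 × 3 × 7 = 105
  #3: 6 × 5 × 5 = 150
  #4: 10 × 6 × 6 = 360
  #5: 8 × 7 × 9 = 504
  #6: 8 × 1 × 10 = 80
  #7: 7 × 6 × 9 = 378
  #8: 5 × 9 × 4 = 180
Modes with RPN ≥ 99: #2 (105), #3 (150), #4 (360), #5 (504), #7 (378), #8 (180) → 6.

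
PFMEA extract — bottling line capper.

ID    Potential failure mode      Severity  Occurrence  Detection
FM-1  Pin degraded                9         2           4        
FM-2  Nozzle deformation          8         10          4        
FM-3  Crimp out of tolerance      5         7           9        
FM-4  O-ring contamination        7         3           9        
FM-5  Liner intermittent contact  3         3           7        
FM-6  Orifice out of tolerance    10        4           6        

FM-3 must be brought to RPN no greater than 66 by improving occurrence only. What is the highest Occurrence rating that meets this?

1

FM-3: S=5, O=7, D=9 → current RPN = 315.
Fixed product = 45. Need 45 × O ≤ 66, so O ≤ 66/45 = 1.47.
Maximum integer Occurrence rating = 1 (gives RPN 45; O=2 would give 90 > 66).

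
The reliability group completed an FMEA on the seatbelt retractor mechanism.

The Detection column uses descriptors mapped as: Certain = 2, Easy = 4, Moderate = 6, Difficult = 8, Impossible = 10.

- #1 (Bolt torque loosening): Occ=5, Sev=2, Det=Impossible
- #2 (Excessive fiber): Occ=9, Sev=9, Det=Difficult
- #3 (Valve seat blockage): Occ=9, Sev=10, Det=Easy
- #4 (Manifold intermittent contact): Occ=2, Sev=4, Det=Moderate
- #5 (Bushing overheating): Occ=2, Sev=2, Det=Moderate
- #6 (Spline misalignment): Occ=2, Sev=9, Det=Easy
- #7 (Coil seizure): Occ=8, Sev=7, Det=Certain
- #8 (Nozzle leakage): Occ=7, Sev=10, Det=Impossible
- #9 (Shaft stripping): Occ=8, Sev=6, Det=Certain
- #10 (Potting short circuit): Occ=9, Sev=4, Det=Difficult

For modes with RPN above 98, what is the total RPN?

2208

RPN = Severity × Occurrence × Detection:
  #1: 2 × 5 × 10 = 100
  #2: 9 × 9 × 8 = 648
  #3: 10 × 9 × 4 = 360
  #4: 4 × 2 × 6 = 48
  #5: 2 × 2 × 6 = 24
  #6: 9 × 2 × 4 = 72
  #7: 7 × 8 × 2 = 112
  #8: 10 × 7 × 10 = 700
  #9: 6 × 8 × 2 = 96
  #10: 4 × 9 × 8 = 288
RPN > 98: #1 (100), #2 (648), #3 (360), #7 (112), #8 (700), #10 (288).
Sum: 100 + 648 + 360 + 112 + 700 + 288 = 2208.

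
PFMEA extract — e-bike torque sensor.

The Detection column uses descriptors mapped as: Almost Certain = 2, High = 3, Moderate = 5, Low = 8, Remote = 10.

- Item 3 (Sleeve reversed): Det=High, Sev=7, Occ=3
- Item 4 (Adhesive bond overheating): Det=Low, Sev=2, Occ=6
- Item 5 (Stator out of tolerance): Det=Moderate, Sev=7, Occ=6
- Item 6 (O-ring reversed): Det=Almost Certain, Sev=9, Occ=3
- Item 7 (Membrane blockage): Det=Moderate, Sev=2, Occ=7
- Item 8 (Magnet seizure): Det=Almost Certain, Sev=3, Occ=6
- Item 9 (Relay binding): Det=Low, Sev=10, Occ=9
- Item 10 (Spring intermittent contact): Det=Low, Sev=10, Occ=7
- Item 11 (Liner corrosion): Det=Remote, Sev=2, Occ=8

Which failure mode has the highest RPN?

Item 9

RPN = Severity × Occurrence × Detection:
  Item 3: 7 × 3 × 3 = 63
  Item 4: 2 × 6 × 8 = 96
  Item 5: 7 × 6 × 5 = 210
  Item 6: 9 × 3 × 2 = 54
  Item 7: 2 × 7 × 5 = 70
  Item 8: 3 × 6 × 2 = 36
  Item 9: 10 × 9 × 8 = 720
  Item 10: 10 × 7 × 8 = 560
  Item 11: 2 × 8 × 10 = 160
Highest RPN is 720 → Item 9.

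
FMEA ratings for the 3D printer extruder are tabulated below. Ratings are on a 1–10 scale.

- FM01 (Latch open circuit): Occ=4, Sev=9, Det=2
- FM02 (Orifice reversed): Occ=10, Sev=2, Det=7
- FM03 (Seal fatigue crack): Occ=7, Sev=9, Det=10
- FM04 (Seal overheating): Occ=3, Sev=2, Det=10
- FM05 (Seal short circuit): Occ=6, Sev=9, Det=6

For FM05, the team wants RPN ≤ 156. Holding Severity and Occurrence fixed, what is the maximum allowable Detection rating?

FM05: S=9, O=6, D=6 → current RPN = 324.
Fixed product = 54. Need 54 × D ≤ 156, so D ≤ 156/54 = 2.89.
Maximum integer Detection rating = 2 (gives RPN 108; D=3 would give 162 > 156).

2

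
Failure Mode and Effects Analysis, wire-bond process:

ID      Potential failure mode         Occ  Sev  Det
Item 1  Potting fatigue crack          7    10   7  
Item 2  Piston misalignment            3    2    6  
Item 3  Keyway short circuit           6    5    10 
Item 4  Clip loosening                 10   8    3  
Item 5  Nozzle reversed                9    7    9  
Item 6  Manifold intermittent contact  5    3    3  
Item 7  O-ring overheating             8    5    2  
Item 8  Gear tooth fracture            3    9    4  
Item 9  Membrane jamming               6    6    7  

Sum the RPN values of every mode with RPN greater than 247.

1609

RPN = Severity × Occurrence × Detection:
  Item 1: 10 × 7 × 7 = 490
  Item 2: 2 × 3 × 6 = 36
  Item 3: 5 × 6 × 10 = 300
  Item 4: 8 × 10 × 3 = 240
  Item 5: 7 × 9 × 9 = 567
  Item 6: 3 × 5 × 3 = 45
  Item 7: 5 × 8 × 2 = 80
  Item 8: 9 × 3 × 4 = 108
  Item 9: 6 × 6 × 7 = 252
RPN > 247: Item 1 (490), Item 3 (300), Item 5 (567), Item 9 (252).
Sum: 490 + 300 + 567 + 252 = 1609.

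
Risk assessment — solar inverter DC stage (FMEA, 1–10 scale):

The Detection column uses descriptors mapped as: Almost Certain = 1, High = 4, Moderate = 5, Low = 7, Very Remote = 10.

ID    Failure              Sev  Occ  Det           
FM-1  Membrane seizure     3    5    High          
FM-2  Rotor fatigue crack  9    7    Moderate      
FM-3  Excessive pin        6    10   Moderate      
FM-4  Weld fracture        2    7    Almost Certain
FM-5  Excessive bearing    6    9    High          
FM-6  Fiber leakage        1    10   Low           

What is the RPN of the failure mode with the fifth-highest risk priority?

60

RPN = Severity × Occurrence × Detection:
  FM-1: 3 × 5 × 4 = 60
  FM-2: 9 × 7 × 5 = 315
  FM-3: 6 × 10 × 5 = 300
  FM-4: 2 × 7 × 1 = 14
  FM-5: 6 × 9 × 4 = 216
  FM-6: 1 × 10 × 7 = 70
Sorted descending: 315, 300, 216, 70, 60, 14.
The fifth-highest RPN is 60 (FM-1).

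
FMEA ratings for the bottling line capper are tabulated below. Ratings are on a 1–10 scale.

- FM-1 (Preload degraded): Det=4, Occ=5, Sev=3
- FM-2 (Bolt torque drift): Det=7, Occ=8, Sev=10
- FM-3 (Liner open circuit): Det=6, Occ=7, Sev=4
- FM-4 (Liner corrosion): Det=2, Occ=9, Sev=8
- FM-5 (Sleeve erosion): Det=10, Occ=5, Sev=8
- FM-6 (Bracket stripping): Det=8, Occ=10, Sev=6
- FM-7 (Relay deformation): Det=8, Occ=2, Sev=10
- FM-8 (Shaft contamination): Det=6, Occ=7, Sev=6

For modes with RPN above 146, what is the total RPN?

RPN = Severity × Occurrence × Detection:
  FM-1: 3 × 5 × 4 = 60
  FM-2: 10 × 8 × 7 = 560
  FM-3: 4 × 7 × 6 = 168
  FM-4: 8 × 9 × 2 = 144
  FM-5: 8 × 5 × 10 = 400
  FM-6: 6 × 10 × 8 = 480
  FM-7: 10 × 2 × 8 = 160
  FM-8: 6 × 7 × 6 = 252
RPN > 146: FM-2 (560), FM-3 (168), FM-5 (400), FM-6 (480), FM-7 (160), FM-8 (252).
Sum: 560 + 168 + 400 + 480 + 160 + 252 = 2020.

2020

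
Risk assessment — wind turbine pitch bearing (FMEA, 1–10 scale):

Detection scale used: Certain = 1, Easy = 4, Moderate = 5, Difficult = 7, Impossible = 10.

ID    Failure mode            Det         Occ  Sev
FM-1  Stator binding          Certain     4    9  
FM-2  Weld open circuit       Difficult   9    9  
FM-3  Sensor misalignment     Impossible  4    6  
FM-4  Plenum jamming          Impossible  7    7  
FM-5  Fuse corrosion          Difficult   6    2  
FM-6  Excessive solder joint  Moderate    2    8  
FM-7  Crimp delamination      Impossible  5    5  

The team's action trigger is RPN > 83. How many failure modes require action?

RPN = Severity × Occurrence × Detection:
  FM-1: 9 × 4 × 1 = 36
  FM-2: 9 × 9 × 7 = 567
  FM-3: 6 × 4 × 10 = 240
  FM-4: 7 × 7 × 10 = 490
  FM-5: 2 × 6 × 7 = 84
  FM-6: 8 × 2 × 5 = 80
  FM-7: 5 × 5 × 10 = 250
Modes with RPN > 83: FM-2 (567), FM-3 (240), FM-4 (490), FM-5 (84), FM-7 (250) → 5.

5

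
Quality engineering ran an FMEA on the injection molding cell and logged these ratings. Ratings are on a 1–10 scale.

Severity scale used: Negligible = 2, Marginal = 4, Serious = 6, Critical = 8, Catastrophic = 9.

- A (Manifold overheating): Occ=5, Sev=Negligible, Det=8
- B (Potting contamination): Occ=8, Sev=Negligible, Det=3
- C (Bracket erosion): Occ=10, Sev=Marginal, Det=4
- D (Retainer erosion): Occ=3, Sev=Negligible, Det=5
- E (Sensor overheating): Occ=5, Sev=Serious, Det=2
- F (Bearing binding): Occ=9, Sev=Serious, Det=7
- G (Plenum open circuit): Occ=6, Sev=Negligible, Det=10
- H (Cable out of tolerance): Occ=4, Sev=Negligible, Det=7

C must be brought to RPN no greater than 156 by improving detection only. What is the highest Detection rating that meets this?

C: S=4, O=10, D=4 → current RPN = 160.
Fixed product = 40. Need 40 × D ≤ 156, so D ≤ 156/40 = 3.90.
Maximum integer Detection rating = 3 (gives RPN 120; D=4 would give 160 > 156).

3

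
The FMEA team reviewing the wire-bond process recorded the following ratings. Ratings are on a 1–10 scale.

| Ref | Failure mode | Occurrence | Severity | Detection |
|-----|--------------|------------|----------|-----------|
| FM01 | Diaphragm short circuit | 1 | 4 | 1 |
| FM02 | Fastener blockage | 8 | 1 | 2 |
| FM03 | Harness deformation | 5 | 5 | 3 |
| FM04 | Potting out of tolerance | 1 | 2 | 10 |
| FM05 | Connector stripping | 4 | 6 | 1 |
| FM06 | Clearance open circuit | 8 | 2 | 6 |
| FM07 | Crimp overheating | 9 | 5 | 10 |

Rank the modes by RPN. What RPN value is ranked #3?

75

RPN = Severity × Occurrence × Detection:
  FM01: 4 × 1 × 1 = 4
  FM02: 1 × 8 × 2 = 16
  FM03: 5 × 5 × 3 = 75
  FM04: 2 × 1 × 10 = 20
  FM05: 6 × 4 × 1 = 24
  FM06: 2 × 8 × 6 = 96
  FM07: 5 × 9 × 10 = 450
Sorted descending: 450, 96, 75, 24, 20, 16, 4.
The third-highest RPN is 75 (FM03).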